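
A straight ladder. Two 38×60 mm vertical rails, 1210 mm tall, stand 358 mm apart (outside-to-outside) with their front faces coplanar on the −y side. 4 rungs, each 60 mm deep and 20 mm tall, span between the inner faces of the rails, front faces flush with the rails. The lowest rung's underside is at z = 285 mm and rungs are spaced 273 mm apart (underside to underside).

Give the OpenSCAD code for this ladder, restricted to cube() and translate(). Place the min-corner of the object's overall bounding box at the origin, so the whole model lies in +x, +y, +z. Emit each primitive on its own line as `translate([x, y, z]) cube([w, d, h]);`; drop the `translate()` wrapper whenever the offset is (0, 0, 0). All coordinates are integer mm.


cube([38, 60, 1210]);
translate([320, 0, 0]) cube([38, 60, 1210]);
translate([38, 0, 285]) cube([282, 60, 20]);
translate([38, 0, 558]) cube([282, 60, 20]);
translate([38, 0, 831]) cube([282, 60, 20]);
translate([38, 0, 1104]) cube([282, 60, 20]);


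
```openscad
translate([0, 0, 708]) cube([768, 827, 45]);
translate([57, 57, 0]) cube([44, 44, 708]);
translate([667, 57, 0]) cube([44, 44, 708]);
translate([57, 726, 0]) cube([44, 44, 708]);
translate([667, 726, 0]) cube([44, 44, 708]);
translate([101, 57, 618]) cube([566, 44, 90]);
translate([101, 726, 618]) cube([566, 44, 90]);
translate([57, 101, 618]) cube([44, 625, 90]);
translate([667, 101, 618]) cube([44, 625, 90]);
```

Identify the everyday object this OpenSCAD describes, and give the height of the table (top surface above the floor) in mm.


A table. The table height is 753 mm.

A 768×827×45 slab sits at z = 708 on four 44 mm square posts — a table. The top surface is at 708 + 45 = 753 mm.


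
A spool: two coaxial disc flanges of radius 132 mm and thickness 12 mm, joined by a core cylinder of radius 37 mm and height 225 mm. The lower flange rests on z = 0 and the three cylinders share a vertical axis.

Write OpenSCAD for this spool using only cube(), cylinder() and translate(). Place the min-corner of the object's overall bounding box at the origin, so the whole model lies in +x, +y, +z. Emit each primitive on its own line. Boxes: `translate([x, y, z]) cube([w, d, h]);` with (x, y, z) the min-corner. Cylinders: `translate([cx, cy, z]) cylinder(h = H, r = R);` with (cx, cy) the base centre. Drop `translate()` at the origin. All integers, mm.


translate([132, 132, 0]) cylinder(h = 12, r = 132);
translate([132, 132, 12]) cylinder(h = 225, r = 37);
translate([132, 132, 237]) cylinder(h = 12, r = 132);


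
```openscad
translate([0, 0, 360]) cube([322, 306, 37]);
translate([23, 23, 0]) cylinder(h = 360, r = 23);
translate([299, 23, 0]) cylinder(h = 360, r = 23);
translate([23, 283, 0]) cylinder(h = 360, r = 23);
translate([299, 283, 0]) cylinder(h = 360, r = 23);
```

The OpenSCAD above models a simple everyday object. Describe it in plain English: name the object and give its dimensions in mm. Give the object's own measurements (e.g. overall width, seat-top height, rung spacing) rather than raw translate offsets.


A four-legged stool. The seat is a 322×306×37 mm slab whose top surface is at z = 397 mm; four round legs, each 46 mm in diameter, run from the floor (z = 0) to the underside of the seat, each leg's axis is inset half a diameter from the nearest pair of seat edges (so the leg's bounding box is flush with the corner).


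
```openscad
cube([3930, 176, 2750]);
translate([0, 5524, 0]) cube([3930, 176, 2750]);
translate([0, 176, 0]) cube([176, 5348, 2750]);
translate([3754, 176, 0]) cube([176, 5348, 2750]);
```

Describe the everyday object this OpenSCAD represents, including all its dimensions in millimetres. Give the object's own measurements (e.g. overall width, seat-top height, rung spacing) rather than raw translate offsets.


The wall frame of a small rectangular building: four walls, each 2750 mm tall and 176 mm thick, enclosing a footprint 3930 mm (x) by 5700 mm (y) outside-to-outside, with no floor or roof. The front and back walls (the −y and +y sides) span the full width; the two side walls fit between them.


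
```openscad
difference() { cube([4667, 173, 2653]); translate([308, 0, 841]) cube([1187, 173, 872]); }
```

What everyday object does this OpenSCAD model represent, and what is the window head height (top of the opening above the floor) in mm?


A wall with a window opening. The window head height is 1713 mm.

A wall with a rectangular opening subtracted — a window. Sill at z = 841, opening 872 mm tall, so the head is at 841 + 872 = 1713 mm.


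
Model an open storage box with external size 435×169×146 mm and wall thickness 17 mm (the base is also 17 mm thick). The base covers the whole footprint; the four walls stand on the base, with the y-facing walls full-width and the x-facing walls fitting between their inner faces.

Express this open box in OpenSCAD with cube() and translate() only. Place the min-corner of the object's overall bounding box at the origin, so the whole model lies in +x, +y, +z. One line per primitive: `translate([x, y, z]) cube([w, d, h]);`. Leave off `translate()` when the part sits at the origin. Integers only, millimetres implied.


cube([435, 169, 17]);
translate([0, 0, 17]) cube([435, 17, 129]);
translate([0, 152, 17]) cube([435, 17, 129]);
translate([0, 17, 17]) cube([17, 135, 129]);
translate([418, 17, 17]) cube([17, 135, 129]);


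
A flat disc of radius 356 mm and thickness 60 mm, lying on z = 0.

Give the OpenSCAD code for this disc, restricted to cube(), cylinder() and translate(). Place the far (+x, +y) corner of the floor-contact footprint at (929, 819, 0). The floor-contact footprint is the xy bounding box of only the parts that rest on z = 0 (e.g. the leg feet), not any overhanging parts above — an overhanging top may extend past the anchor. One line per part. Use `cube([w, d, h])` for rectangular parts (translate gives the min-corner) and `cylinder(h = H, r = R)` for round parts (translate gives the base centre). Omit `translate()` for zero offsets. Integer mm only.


translate([573, 463, 0]) cylinder(h = 60, r = 356);


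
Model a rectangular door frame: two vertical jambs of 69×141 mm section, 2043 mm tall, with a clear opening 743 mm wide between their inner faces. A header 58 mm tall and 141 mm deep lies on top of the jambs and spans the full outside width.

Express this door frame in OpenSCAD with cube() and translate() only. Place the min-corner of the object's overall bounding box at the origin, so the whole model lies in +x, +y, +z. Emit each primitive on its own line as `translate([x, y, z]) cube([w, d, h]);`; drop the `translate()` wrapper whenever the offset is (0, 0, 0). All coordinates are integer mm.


cube([69, 141, 2043]);
translate([812, 0, 0]) cube([69, 141, 2043]);
translate([0, 0, 2043]) cube([881, 141, 58]);


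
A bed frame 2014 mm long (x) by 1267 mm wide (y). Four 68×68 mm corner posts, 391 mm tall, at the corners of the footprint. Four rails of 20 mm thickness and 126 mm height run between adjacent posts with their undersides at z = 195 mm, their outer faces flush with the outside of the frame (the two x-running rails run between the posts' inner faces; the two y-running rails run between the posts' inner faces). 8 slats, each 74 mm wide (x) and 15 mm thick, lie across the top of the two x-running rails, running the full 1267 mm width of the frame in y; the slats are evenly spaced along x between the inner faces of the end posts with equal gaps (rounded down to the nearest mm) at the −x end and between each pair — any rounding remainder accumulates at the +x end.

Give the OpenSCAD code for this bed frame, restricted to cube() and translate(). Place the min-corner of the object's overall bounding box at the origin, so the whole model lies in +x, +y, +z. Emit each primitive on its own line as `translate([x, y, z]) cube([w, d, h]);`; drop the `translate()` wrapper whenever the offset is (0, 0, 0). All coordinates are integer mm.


cube([68, 68, 391]);
translate([0, 1199, 0]) cube([68, 68, 391]);
translate([1946, 0, 0]) cube([68, 68, 391]);
translate([1946, 1199, 0]) cube([68, 68, 391]);
translate([68, 0, 195]) cube([1878, 20, 126]);
translate([68, 1247, 195]) cube([1878, 20, 126]);
translate([0, 68, 195]) cube([20, 1131, 126]);
translate([1994, 68, 195]) cube([20, 1131, 126]);
translate([210, 0, 321]) cube([74, 1267, 15]);
translate([426, 0, 321]) cube([74, 1267, 15]);
translate([642, 0, 321]) cube([74, 1267, 15]);
translate([858, 0, 321]) cube([74, 1267, 15]);
translate([1074, 0, 321]) cube([74, 1267, 15]);
translate([1290, 0, 321]) cube([74, 1267, 15]);
translate([1506, 0, 321]) cube([74, 1267, 15]);
translate([1722, 0, 321]) cube([74, 1267, 15]);


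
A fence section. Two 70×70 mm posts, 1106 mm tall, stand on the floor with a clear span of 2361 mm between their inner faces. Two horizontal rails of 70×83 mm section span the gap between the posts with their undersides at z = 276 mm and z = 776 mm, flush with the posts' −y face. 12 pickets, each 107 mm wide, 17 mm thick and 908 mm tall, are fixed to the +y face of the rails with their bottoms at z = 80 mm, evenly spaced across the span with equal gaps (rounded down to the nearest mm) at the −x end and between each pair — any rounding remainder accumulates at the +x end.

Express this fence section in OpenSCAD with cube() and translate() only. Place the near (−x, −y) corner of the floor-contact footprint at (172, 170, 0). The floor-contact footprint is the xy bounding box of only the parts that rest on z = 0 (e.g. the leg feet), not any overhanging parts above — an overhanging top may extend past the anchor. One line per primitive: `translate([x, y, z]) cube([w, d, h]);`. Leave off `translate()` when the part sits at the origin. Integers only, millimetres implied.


translate([172, 170, 0]) cube([70, 70, 1106]);
translate([2603, 170, 0]) cube([70, 70, 1106]);
translate([242, 170, 276]) cube([2361, 70, 83]);
translate([242, 170, 776]) cube([2361, 70, 83]);
translate([324, 240, 80]) cube([107, 17, 908]);
translate([513, 240, 80]) cube([107, 17, 908]);
translate([702, 240, 80]) cube([107, 17, 908]);
translate([891, 240, 80]) cube([107, 17, 908]);
translate([1080, 240, 80]) cube([107, 17, 908]);
translate([1269, 240, 80]) cube([107, 17, 908]);
translate([1458, 240, 80]) cube([107, 17, 908]);
translate([1647, 240, 80]) cube([107, 17, 908]);
translate([1836, 240, 80]) cube([107, 17, 908]);
translate([2025, 240, 80]) cube([107, 17, 908]);
translate([2214, 240, 80]) cube([107, 17, 908]);
translate([2403, 240, 80]) cube([107, 17, 908]);


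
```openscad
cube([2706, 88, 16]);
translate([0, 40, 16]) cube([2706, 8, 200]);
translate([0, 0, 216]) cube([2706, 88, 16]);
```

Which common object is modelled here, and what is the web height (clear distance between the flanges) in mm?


An I-beam. The web height is 200 mm.

Two wide flanges with a thin centred web — an I-beam. Overall 232 mm minus two 16 mm flanges gives a web of 232 − 2·16 = 200 mm.


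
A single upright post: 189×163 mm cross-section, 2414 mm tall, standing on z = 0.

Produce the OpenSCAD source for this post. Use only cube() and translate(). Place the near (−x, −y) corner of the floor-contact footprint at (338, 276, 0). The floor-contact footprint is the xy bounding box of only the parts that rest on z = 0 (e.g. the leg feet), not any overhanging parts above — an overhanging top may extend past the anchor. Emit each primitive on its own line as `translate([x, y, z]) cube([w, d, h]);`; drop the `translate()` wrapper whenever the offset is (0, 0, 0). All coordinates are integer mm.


translate([338, 276, 0]) cube([189, 163, 2414]);


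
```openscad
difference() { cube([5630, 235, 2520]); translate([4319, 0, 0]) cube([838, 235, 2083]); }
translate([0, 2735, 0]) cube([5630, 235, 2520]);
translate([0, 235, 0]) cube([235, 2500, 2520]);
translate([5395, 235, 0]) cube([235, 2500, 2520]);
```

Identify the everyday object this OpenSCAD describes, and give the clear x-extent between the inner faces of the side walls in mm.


A single room. The interior width is 5160 mm.

Four walls enclosing a rectangle with a door in the front wall — a room. Outside width 5630 minus two 235 mm walls gives 5160 mm.


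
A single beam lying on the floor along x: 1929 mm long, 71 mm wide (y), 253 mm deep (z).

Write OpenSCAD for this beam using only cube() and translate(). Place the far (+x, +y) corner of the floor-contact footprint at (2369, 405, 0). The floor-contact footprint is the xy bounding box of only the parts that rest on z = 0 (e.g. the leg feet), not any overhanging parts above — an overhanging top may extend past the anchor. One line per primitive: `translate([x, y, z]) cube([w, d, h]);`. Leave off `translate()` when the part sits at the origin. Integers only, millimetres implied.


translate([440, 334, 0]) cube([1929, 71, 253]);


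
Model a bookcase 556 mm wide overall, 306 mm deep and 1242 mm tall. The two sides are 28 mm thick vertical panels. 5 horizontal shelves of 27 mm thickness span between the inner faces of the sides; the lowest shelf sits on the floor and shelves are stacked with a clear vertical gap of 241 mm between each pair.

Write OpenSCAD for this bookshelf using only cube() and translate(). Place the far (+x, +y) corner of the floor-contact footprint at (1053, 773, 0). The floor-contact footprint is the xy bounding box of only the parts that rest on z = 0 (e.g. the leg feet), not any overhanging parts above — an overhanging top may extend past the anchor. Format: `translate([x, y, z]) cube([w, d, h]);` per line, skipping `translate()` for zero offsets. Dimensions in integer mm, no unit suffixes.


translate([497, 467, 0]) cube([28, 306, 1242]);
translate([1025, 467, 0]) cube([28, 306, 1242]);
translate([525, 467, 0]) cube([500, 306, 27]);
translate([525, 467, 268]) cube([500, 306, 27]);
translate([525, 467, 536]) cube([500, 306, 27]);
translate([525, 467, 804]) cube([500, 306, 27]);
translate([525, 467, 1072]) cube([500, 306, 27]);


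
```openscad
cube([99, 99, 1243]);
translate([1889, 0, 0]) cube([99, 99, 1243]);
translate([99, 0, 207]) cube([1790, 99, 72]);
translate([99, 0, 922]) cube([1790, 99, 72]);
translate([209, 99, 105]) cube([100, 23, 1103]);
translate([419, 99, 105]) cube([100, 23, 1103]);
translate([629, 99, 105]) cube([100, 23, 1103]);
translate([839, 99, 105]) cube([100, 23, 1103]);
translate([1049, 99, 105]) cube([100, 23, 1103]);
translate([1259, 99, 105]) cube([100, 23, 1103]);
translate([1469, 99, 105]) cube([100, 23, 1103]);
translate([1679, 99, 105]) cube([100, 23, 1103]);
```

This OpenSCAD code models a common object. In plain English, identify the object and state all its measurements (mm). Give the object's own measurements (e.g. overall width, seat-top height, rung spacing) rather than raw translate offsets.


A fence section. Two 99×99 mm posts, 1243 mm tall, stand on the floor with a clear span of 1790 mm between their inner faces. Two horizontal rails of 99×72 mm section span the gap between the posts with their undersides at z = 207 mm and z = 922 mm, flush with the posts' −y face. 8 pickets, each 100 mm wide, 23 mm thick and 1103 mm tall, are fixed to the +y face of the rails with their bottoms at z = 105 mm, spaced across the span with a 110 mm gap after the −x post and between neighbouring pickets and before the +x post.


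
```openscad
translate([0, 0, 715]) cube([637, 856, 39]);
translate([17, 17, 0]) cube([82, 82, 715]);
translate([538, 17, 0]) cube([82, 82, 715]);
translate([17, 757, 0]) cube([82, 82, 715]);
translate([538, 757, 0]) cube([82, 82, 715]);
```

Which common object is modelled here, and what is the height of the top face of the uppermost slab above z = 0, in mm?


A table. The table height is 754 mm.

A 637×856×39 slab sits at z = 715 on four 82 mm square posts — a table. The top surface is at 715 + 39 = 754 mm.


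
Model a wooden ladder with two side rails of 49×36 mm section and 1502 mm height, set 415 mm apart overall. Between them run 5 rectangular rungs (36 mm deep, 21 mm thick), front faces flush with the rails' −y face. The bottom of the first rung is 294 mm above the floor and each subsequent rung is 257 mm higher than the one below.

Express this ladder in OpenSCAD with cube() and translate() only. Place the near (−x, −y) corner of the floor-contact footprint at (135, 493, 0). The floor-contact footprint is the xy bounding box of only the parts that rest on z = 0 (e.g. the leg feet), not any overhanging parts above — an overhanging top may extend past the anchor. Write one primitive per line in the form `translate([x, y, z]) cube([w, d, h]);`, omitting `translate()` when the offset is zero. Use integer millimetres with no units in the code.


translate([135, 493, 0]) cube([49, 36, 1502]);
translate([501, 493, 0]) cube([49, 36, 1502]);
translate([184, 493, 294]) cube([317, 36, 21]);
translate([184, 493, 551]) cube([317, 36, 21]);
translate([184, 493, 808]) cube([317, 36, 21]);
translate([184, 493, 1065]) cube([317, 36, 21]);
translate([184, 493, 1322]) cube([317, 36, 21]);


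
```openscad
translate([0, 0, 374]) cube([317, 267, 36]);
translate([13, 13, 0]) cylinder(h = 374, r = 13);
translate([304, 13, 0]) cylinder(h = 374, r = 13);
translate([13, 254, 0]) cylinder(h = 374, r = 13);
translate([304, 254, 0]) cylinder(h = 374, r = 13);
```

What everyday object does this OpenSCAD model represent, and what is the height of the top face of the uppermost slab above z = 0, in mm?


A stool. The seat height is 410 mm.

A 317×267×36 slab at z = 374 on four corner cylinders — a stool. The seat top is 374 + 36 = 410 mm.


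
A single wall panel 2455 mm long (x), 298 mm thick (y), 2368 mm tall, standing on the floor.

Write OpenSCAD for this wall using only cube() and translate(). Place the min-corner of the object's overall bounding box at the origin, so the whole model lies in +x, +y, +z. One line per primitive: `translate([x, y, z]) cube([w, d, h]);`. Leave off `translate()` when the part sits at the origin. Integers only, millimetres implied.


cube([2455, 298, 2368]);


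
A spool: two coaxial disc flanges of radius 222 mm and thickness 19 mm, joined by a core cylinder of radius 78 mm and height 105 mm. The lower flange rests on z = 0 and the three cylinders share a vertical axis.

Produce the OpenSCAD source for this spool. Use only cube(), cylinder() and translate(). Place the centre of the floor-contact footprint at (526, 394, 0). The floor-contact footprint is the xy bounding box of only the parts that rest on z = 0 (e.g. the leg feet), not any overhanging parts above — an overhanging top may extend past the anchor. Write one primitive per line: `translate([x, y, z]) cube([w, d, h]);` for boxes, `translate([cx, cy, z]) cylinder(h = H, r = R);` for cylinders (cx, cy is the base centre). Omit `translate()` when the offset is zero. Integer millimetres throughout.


translate([526, 394, 0]) cylinder(h = 19, r = 222);
translate([526, 394, 19]) cylinder(h = 105, r = 78);
translate([526, 394, 124]) cylinder(h = 19, r = 222);


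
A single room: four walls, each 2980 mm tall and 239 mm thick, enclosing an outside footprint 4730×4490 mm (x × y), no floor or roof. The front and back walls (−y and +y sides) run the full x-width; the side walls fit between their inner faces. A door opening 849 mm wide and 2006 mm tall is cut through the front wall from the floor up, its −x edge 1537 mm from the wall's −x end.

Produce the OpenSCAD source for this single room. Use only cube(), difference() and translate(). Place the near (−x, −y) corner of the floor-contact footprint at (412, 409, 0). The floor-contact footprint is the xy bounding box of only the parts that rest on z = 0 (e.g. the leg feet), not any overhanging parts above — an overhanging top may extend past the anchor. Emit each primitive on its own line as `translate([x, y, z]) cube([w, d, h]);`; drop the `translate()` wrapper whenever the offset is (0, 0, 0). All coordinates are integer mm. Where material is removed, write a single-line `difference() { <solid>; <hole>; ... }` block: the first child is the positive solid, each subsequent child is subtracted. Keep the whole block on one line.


difference() { translate([412, 409, 0]) cube([4730, 239, 2980]); translate([1949, 409, 0]) cube([849, 239, 2006]); }
translate([412, 4660, 0]) cube([4730, 239, 2980]);
translate([412, 648, 0]) cube([239, 4012, 2980]);
translate([4903, 648, 0]) cube([239, 4012, 2980]);


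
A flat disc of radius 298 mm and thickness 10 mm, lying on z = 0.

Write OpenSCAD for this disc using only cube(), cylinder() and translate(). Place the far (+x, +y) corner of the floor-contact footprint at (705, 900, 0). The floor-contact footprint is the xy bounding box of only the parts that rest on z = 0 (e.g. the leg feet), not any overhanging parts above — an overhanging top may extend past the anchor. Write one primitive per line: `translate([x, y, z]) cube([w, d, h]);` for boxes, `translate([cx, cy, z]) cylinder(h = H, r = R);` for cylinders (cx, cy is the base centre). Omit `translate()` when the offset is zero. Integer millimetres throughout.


translate([407, 602, 0]) cylinder(h = 10, r = 298);


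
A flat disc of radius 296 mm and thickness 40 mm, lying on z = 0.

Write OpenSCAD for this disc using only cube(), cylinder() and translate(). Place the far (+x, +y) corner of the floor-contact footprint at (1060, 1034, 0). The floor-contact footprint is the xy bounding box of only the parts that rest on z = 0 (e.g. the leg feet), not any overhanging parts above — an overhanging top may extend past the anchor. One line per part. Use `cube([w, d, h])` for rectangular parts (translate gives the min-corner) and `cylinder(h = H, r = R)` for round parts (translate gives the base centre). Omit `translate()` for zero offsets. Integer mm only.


translate([764, 738, 0]) cylinder(h = 40, r = 296);


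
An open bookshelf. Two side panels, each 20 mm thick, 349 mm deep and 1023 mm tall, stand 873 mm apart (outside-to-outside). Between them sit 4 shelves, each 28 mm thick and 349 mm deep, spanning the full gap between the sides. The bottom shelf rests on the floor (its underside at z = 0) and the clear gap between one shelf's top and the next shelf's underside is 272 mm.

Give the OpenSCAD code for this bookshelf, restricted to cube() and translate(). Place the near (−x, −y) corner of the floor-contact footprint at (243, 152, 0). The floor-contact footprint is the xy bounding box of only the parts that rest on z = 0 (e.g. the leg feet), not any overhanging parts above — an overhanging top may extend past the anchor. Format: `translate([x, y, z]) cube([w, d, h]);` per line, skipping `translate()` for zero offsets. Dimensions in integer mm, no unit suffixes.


translate([243, 152, 0]) cube([20, 349, 1023]);
translate([1096, 152, 0]) cube([20, 349, 1023]);
translate([263, 152, 0]) cube([833, 349, 28]);
translate([263, 152, 300]) cube([833, 349, 28]);
translate([263, 152, 600]) cube([833, 349, 28]);
translate([263, 152, 900]) cube([833, 349, 28]);


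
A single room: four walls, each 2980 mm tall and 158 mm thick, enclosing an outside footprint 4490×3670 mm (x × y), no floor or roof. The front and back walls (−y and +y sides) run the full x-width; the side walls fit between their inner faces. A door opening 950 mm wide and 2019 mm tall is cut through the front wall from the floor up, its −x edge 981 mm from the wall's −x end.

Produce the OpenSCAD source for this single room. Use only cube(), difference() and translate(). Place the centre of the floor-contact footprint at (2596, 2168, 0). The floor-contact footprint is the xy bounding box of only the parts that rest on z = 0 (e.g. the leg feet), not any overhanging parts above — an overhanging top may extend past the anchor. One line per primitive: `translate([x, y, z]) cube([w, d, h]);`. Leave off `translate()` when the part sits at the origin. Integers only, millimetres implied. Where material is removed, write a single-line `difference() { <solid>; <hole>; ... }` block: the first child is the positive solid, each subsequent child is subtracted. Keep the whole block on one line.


difference() { translate([351, 333, 0]) cube([4490, 158, 2980]); translate([1332, 333, 0]) cube([950, 158, 2019]); }
translate([351, 3845, 0]) cube([4490, 158, 2980]);
translate([351, 491, 0]) cube([158, 3354, 2980]);
translate([4683, 491, 0]) cube([158, 3354, 2980]);


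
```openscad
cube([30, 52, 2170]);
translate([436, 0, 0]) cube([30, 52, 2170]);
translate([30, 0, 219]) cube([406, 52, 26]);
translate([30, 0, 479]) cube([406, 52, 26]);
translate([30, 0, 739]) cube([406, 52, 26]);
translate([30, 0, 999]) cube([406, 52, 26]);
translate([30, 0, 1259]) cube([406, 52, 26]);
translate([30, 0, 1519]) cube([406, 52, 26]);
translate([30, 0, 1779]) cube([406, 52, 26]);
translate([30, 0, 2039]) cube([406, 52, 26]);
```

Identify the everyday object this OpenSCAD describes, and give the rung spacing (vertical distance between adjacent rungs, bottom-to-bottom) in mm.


A ladder. The rung spacing is 260 mm.

Two tall 30×52 posts with 8 short bars between them — a ladder. Adjacent rungs sit at z = 219 and z = 479, so the spacing is 479 − 219 = 260 mm.


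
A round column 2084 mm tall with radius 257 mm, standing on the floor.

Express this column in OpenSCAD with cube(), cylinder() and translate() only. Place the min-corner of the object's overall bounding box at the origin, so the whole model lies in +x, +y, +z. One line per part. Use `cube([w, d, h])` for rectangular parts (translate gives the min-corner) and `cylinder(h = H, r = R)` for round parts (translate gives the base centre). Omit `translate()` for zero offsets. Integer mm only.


translate([257, 257, 0]) cylinder(h = 2084, r = 257);


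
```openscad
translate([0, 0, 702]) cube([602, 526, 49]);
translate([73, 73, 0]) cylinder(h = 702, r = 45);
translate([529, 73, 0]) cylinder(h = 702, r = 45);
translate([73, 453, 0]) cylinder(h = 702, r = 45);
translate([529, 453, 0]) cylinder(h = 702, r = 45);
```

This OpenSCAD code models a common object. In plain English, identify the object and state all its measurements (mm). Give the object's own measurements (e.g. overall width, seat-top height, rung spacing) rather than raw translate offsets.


A rectangular dining table. The top is 602×526×49 mm with its upper surface at z = 751 mm. It stands on four round legs of 90 mm diameter, each leg's bounding box inset 28 mm from the nearest pair of top edges, running from the floor to the underside of the top.


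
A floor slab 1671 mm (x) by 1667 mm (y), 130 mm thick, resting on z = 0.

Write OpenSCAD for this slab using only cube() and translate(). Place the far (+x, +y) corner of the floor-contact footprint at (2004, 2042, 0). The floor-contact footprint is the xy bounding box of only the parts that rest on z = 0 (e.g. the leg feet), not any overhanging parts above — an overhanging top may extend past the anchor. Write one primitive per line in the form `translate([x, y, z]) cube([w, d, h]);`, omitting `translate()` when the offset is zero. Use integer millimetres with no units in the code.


translate([333, 375, 0]) cube([1671, 1667, 130]);


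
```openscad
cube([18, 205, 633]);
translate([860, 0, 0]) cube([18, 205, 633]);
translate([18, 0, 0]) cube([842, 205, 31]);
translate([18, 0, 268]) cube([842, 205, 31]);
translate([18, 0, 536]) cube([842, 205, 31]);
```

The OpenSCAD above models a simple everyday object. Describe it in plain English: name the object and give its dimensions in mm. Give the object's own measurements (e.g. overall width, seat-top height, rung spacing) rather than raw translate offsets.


An open bookshelf. Two side panels, each 18 mm thick, 205 mm deep and 633 mm tall, stand 878 mm apart (outside-to-outside). Between them sit 3 shelves, each 31 mm thick and 205 mm deep, spanning the full gap between the sides. The bottom shelf rests on the floor (its underside at z = 0) and the clear gap between one shelf's top and the next shelf's underside is 237 mm.


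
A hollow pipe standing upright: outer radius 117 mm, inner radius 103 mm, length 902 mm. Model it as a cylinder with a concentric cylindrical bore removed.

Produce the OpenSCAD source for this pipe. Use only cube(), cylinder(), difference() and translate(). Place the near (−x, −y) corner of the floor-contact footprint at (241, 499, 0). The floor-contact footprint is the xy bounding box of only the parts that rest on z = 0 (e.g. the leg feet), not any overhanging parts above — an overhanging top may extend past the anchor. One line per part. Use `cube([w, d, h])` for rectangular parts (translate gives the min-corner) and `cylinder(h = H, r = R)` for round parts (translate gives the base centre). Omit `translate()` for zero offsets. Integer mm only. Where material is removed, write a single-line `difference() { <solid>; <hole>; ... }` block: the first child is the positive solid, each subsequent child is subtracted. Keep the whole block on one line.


difference() { translate([358, 616, 0]) cylinder(h = 902, r = 117); translate([358, 616, 0]) cylinder(h = 902, r = 103); }


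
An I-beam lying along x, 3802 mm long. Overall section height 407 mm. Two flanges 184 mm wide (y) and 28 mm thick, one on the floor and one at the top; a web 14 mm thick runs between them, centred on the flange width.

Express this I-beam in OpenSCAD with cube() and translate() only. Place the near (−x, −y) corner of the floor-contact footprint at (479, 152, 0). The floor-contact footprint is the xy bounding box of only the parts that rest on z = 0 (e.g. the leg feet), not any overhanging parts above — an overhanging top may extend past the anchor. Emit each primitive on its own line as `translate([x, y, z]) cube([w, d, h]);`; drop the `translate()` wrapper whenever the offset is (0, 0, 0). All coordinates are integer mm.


translate([479, 152, 0]) cube([3802, 184, 28]);
translate([479, 237, 28]) cube([3802, 14, 351]);
translate([479, 152, 379]) cube([3802, 184, 28]);


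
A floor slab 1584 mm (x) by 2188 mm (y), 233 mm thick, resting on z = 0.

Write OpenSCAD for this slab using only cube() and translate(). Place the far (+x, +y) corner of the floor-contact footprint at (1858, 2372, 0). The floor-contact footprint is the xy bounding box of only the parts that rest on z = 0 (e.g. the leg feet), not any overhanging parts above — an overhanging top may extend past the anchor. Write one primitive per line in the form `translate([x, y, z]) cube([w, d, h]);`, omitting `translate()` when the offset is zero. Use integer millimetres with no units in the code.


translate([274, 184, 0]) cube([1584, 2188, 233]);


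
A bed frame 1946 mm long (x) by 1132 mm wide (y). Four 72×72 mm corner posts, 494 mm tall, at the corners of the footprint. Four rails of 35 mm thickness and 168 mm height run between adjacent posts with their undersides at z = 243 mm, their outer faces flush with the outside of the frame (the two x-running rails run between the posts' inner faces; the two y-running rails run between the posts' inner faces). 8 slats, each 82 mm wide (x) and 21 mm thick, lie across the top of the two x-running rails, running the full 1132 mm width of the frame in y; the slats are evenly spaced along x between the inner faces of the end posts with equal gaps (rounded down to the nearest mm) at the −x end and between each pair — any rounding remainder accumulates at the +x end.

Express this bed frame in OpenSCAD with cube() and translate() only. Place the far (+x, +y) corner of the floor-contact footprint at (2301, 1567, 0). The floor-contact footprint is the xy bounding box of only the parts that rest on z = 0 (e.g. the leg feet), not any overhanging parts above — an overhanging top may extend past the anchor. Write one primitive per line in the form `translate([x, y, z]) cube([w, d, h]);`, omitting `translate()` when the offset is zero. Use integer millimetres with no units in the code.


translate([355, 435, 0]) cube([72, 72, 494]);
translate([355, 1495, 0]) cube([72, 72, 494]);
translate([2229, 435, 0]) cube([72, 72, 494]);
translate([2229, 1495, 0]) cube([72, 72, 494]);
translate([427, 435, 243]) cube([1802, 35, 168]);
translate([427, 1532, 243]) cube([1802, 35, 168]);
translate([355, 507, 243]) cube([35, 988, 168]);
translate([2266, 507, 243]) cube([35, 988, 168]);
translate([554, 435, 411]) cube([82, 1132, 21]);
translate([763, 435, 411]) cube([82, 1132, 21]);
translate([972, 435, 411]) cube([82, 1132, 21]);
translate([1181, 435, 411]) cube([82, 1132, 21]);
translate([1390, 435, 411]) cube([82, 1132, 21]);
translate([1599, 435, 411]) cube([82, 1132, 21]);
translate([1808, 435, 411]) cube([82, 1132, 21]);
translate([2017, 435, 411]) cube([82, 1132, 21]);


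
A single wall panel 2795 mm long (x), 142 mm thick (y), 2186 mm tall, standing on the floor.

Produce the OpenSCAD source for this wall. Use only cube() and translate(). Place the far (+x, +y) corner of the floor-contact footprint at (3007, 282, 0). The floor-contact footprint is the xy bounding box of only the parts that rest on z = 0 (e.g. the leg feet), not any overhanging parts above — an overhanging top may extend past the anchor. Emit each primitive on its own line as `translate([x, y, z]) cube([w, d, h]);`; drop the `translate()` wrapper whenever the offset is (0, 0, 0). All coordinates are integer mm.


translate([212, 140, 0]) cube([2795, 142, 2186]);


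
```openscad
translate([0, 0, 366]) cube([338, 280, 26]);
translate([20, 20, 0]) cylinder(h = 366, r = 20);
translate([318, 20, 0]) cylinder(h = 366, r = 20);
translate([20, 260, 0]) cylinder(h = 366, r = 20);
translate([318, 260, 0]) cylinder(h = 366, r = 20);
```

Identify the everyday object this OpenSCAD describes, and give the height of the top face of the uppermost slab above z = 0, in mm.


A stool. The seat height is 392 mm.

A 338×280×26 slab at z = 366 on four corner cylinders — a stool. The seat top is 366 + 26 = 392 mm.


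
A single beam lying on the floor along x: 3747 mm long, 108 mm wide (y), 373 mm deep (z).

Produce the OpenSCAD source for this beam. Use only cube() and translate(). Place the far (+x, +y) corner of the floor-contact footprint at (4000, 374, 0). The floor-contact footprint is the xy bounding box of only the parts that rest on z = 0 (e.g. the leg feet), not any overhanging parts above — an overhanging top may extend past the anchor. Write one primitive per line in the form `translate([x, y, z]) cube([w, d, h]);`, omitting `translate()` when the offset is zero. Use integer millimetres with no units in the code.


translate([253, 266, 0]) cube([3747, 108, 373]);


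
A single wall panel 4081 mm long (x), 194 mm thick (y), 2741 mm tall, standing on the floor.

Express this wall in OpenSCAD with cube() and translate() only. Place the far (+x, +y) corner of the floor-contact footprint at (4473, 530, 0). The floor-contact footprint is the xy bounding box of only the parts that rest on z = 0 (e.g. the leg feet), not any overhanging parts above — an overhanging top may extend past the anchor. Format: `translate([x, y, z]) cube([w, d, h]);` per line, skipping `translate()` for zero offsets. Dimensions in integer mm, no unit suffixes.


translate([392, 336, 0]) cube([4081, 194, 2741]);


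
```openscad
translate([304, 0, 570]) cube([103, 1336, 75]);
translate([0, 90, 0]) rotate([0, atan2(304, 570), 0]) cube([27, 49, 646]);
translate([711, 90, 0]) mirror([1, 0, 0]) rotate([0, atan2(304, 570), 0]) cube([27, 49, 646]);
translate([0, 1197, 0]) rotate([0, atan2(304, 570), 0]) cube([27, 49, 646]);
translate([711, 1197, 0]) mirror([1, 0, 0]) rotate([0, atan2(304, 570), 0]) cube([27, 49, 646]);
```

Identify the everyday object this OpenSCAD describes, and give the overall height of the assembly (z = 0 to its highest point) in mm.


A sawhorse. The overall height is 645 mm.

A beam across two mirrored pairs of raked legs — a sawhorse. The beam's underside is at z = 570 (matching the legs' vertical rise in atan2(304, 570)) and the beam is 75 mm tall, so its top is at 570 + 75 = 645 mm. The raked legs top out at the beam's underside, so that is the highest point.


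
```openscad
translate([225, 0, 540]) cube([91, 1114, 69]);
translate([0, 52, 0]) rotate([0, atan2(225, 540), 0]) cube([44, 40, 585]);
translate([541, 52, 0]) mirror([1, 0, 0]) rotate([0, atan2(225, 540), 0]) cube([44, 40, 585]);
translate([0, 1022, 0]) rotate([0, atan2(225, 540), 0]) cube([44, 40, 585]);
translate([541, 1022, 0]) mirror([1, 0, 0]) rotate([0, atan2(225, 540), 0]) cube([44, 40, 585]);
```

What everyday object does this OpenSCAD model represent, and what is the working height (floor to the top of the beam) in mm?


A sawhorse. The overall height is 609 mm.

A beam across two mirrored pairs of raked legs — a sawhorse. The beam's underside is at z = 540 (matching the legs' vertical rise in atan2(225, 540)) and the beam is 69 mm tall, so its top is at 540 + 69 = 609 mm. The raked legs top out at the beam's underside, so that is the highest point.


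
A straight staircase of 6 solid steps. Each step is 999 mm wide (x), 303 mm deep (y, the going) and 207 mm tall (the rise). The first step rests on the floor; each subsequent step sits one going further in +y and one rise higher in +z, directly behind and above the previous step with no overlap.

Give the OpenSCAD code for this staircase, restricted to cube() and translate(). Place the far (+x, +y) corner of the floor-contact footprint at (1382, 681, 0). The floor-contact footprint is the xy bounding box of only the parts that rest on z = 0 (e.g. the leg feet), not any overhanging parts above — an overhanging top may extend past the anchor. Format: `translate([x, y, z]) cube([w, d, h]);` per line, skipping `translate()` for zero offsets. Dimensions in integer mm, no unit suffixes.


translate([383, 378, 0]) cube([999, 303, 207]);
translate([383, 681, 207]) cube([999, 303, 207]);
translate([383, 984, 414]) cube([999, 303, 207]);
translate([383, 1287, 621]) cube([999, 303, 207]);
translate([383, 1590, 828]) cube([999, 303, 207]);
translate([383, 1893, 1035]) cube([999, 303, 207]);


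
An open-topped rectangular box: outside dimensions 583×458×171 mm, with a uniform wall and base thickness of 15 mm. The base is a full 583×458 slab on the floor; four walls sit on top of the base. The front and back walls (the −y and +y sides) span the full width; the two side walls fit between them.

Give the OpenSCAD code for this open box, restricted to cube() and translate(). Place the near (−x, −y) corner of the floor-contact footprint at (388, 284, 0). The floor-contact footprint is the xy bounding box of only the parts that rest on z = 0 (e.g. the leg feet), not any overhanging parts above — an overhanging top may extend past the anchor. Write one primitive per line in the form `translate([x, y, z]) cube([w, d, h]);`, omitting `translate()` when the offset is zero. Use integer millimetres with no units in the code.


translate([388, 284, 0]) cube([583, 458, 15]);
translate([388, 284, 15]) cube([583, 15, 156]);
translate([388, 727, 15]) cube([583, 15, 156]);
translate([388, 299, 15]) cube([15, 428, 156]);
translate([956, 299, 15]) cube([15, 428, 156]);


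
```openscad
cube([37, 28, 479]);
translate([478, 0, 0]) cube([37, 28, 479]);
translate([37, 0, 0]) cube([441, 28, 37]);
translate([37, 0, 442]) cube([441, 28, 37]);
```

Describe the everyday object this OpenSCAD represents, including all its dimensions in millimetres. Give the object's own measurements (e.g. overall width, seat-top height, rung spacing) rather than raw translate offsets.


A rectangular picture frame lying in the x–z plane (depth along y). The opening is 441 mm wide (x) by 405 mm tall (z), surrounded by a border 37 mm wide on all four sides. The frame is 28 mm deep and is made of two full-height vertical stiles with two horizontal rails fitted between them.


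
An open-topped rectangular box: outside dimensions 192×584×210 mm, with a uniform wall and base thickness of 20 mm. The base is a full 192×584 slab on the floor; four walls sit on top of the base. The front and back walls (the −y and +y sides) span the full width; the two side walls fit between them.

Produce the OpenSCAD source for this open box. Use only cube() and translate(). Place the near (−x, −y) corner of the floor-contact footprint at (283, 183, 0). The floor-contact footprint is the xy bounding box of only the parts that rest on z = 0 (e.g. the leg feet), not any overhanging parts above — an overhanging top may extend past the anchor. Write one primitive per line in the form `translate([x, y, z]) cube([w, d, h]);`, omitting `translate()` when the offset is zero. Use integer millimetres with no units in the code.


translate([283, 183, 0]) cube([192, 584, 20]);
translate([283, 183, 20]) cube([192, 20, 190]);
translate([283, 747, 20]) cube([192, 20, 190]);
translate([283, 203, 20]) cube([20, 544, 190]);
translate([455, 203, 20]) cube([20, 544, 190]);
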